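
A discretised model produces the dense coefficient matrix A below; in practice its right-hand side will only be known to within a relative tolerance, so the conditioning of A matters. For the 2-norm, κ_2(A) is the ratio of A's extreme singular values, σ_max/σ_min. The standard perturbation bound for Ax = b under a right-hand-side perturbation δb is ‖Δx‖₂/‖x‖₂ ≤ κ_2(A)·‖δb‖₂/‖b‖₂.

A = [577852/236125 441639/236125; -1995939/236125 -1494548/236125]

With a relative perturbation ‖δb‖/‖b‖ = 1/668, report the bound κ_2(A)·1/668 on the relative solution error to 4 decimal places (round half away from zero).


AᵀA = [6908296681/89208025 5181165792/89208025; 5181165792/89208025 3885949969/89208025]; tr = 431769866/3568321, det = 366025/3568321
char-poly roots: 121 and 3025/3568321
so κ_2 = √(121 / (3025/3568321)) = 377.8000
bound on ‖Δx‖/‖x‖: κ·ε = 377.8000·1/668 = 0.5656

0.5656


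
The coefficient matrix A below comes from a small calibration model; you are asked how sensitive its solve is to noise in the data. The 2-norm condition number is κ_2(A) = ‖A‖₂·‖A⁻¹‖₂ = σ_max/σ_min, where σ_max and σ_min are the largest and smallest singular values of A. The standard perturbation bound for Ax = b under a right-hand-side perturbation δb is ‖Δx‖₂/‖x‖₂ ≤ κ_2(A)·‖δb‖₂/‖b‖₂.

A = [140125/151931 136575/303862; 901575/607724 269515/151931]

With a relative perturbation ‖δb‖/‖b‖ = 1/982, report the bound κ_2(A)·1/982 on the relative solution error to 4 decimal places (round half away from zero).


0.0066

AᵀA = [6668625625/2185375504 1664278875/546343876; 1664278875/546343876 1829621725/546343876]; tr = 16631525/2598544, det = 9765625/10394176
λ_max, λ_min = (16631525/2598544 ± √251231217575625/6752430919936)/2 = 25/4, 390625/2598544
κ_2(A) = √(λ_max/λ_min) = √((25/4) / (390625/2598544)) = 6.4480
worst-case relative error ≤ 6.4480 × 1/982 = 0.0066


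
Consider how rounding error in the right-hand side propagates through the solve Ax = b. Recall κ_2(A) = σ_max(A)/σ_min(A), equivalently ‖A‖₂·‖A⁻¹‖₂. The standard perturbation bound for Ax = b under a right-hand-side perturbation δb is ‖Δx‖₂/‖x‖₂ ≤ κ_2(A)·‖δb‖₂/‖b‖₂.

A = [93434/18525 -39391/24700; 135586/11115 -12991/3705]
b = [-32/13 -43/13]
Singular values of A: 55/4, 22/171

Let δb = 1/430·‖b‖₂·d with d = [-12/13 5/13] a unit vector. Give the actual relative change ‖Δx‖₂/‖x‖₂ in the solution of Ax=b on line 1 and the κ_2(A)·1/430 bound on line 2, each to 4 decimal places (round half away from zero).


from the listed singular values, σ₁ = 55/4, σ_n = 22/171
κ_2(A) = (55/4) / (22/171) = 106.8750
perturbation bound = 106.8750·1/430 = 0.2485
solve Ax = b  →  x = [1.8971 7.5433]
‖b‖₂ = 4.1231 and ‖x‖₂ = 7.7782
Δx = A⁻¹·δb where δb = 1/430·4.1231·d; ‖Δx‖ = 0.0745
relative error = 0.0096
tightness: 0.0096 against a bound of 0.2485 (unrounded ratio ≈ 0.0386)

0.0096
0.2485


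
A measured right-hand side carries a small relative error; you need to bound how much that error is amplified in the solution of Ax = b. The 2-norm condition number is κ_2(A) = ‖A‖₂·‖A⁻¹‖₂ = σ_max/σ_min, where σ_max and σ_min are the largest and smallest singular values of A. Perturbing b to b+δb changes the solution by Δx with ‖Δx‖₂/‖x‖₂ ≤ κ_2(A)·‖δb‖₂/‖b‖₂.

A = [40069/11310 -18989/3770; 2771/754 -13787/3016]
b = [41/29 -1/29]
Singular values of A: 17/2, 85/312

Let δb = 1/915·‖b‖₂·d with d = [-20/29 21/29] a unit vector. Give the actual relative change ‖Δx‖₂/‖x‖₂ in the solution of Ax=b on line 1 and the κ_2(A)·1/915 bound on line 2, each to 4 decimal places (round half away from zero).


0.0015
0.0341

from the listed singular values, σ₁ = 17/2, σ_n = 85/312
κ_2(A) = (17/2) / (85/312) = 31.2000
perturbation bound = 31.2000·1/915 = 0.0341
solve Ax = b  →  x = [-2.8659 -2.2965]
‖b‖₂ = 1.4142 and ‖x‖₂ = 3.6725
δb = ε·‖b‖·d = [-0.0011 0.0011]; solving A·Δx = δb gives ‖Δx‖ = 0.0057
dividing the unrounded norms, ‖Δx‖/‖x‖ = 0.0015
so the bound overstates the realised error by a factor of ≈ 22.0731 (computed from the unrounded values)


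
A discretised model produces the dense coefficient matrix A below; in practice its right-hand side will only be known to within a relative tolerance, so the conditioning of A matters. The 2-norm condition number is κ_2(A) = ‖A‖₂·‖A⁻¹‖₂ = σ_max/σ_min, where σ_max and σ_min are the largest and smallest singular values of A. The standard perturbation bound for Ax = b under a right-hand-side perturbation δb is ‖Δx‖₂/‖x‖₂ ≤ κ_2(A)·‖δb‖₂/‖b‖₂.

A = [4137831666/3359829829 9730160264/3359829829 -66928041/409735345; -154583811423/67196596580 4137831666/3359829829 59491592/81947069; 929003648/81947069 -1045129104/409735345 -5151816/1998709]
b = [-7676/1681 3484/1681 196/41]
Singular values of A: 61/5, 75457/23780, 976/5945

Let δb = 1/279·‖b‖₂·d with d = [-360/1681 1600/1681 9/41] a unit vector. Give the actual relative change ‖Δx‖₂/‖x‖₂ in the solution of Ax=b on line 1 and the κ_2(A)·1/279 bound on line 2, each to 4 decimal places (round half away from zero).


0.0062
0.2664

σ_max = 61/5, σ_min = 976/5945
κ = σ_max/σ_min = (61/5)/(976/5945) = 74.3125
κ_2(A)·‖δb‖/‖b‖ = 0.2664
solve Ax = b  →  x = [5.2533 -2.4741 23.6985]
‖b‖₂ = 6.9282 and ‖x‖₂ = 24.3995
Δx = A⁻¹·δb where δb = 1/279·6.9282·d; ‖Δx‖ = 0.1513
relative error = 0.0062
realised/bound (from unrounded values) ≈ 0.0233


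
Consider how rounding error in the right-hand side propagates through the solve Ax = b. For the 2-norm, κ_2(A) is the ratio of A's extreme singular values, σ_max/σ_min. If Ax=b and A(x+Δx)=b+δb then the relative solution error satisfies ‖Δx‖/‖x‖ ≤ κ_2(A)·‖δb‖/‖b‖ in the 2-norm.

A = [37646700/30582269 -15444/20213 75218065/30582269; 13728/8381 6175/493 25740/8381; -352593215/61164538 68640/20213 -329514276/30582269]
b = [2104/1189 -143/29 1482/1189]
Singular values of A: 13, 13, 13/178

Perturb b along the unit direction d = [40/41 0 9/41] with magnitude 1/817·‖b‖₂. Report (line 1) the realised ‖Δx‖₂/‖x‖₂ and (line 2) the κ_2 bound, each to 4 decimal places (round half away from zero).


σ_max = 13, σ_min = 13/178
κ = σ_max/σ_min = 13/(13/178) = 178.0000
κ_2(A)·‖δb‖/‖b‖ = 0.2179
solve Ax = b  →  x = [-24.2396 -0.3484 12.7431]
‖b‖ = 5.3852, ‖x‖ = 27.3873
Δx = A⁻¹·δb where δb = 1/817·5.3852·d; ‖Δx‖ = 0.0903
realised ‖Δx‖/‖x‖ = 0.0033
tightness: 0.0033 against a bound of 0.2179 (unrounded ratio ≈ 0.0151)

0.0033
0.2179


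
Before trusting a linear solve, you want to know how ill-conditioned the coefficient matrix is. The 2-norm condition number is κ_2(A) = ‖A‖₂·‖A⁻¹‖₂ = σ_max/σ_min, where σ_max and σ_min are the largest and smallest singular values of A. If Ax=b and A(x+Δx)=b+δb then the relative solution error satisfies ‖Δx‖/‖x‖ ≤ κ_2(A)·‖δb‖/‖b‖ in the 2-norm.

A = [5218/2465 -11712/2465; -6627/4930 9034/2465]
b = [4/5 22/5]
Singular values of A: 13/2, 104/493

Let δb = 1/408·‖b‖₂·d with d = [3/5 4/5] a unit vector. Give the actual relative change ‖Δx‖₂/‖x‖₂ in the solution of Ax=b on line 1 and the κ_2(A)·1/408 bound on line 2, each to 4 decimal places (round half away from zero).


0.0027
0.0755

from the listed singular values, σ₁ = 13/2, σ_n = 104/493
condition number: (13/2) ÷ (104/493) = 30.8125
worst-case relative error ≤ 30.8125 × 1/408 = 0.0755
solve Ax = b  →  x = [17.3846 7.5769]
2-norm of b is 4.4721; of x, 18.9640
re-solving with b+δb shifts x by Δx of norm 0.0520
dividing the unrounded norms, ‖Δx‖/‖x‖ = 0.0027
tightness: 0.0027 against a bound of 0.0755 (unrounded ratio ≈ 0.0363)


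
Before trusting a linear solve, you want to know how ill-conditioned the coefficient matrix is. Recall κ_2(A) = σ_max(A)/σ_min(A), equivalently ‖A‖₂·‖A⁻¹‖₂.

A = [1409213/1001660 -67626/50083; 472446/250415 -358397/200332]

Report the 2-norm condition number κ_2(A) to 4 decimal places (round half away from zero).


AᵀA = [222286593841/40132910224 -13231133370/2508306889; -13231133370/2508306889 201620823625/40132910224]; tr = 252025813/23860232, det = 714025/763527424
char-poly roots: 169/16 and 4225/47720464
κ = σ_max/σ_min = (13/4)/(65/6908) = 345.4000

345.4000


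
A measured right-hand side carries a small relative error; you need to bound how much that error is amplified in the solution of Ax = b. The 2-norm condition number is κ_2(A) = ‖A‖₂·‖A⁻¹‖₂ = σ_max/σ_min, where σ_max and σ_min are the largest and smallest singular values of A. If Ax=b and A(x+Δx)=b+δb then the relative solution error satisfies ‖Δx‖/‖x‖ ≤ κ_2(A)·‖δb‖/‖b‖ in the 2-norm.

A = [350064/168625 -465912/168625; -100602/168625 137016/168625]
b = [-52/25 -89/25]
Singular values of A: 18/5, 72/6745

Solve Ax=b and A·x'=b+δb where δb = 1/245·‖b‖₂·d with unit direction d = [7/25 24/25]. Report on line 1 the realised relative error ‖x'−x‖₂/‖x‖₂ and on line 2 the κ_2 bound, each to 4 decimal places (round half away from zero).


0.0042
1.3765

largest singular value 18/5, smallest 72/6745
condition number: (18/5) ÷ (72/6745) = 337.2500
bound on ‖Δx‖/‖x‖: κ·ε = 337.2500·1/245 = 1.3765
solve Ax = b  →  x = [-299.9444 -224.6111]
2-norm of b is 4.1231; of x, 374.7223
Δx = A⁻¹·δb where δb = 1/245·4.1231·d; ‖Δx‖ = 1.5766
dividing the unrounded norms, ‖Δx‖/‖x‖ = 0.0042
realised/bound (from unrounded values) ≈ 0.0031


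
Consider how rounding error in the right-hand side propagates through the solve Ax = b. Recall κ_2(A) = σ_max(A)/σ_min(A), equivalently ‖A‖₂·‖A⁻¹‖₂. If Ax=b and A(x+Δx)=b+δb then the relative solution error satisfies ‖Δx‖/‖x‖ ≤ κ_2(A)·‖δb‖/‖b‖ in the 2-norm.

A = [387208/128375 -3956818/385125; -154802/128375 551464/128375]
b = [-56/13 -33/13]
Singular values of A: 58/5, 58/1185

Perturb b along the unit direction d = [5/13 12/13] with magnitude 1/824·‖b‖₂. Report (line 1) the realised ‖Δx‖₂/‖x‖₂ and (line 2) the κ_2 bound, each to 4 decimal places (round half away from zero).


0.0015
0.2876

σ_max = 58/5, σ_min = 58/1185
κ_2(A) = (58/5) / (58/1185) = 237.0000
worst-case relative error ≤ 237.0000 × 1/824 = 0.2876
solve Ax = b  →  x = [-78.5276 -22.6345]
2-norm of b is 5.0000; of x, 81.7245
Δx = A⁻¹·δb where δb = 1/824·5.0000·d; ‖Δx‖ = 0.1240
dividing the unrounded norms, ‖Δx‖/‖x‖ = 0.0015
realised/bound (from unrounded values) ≈ 0.0053


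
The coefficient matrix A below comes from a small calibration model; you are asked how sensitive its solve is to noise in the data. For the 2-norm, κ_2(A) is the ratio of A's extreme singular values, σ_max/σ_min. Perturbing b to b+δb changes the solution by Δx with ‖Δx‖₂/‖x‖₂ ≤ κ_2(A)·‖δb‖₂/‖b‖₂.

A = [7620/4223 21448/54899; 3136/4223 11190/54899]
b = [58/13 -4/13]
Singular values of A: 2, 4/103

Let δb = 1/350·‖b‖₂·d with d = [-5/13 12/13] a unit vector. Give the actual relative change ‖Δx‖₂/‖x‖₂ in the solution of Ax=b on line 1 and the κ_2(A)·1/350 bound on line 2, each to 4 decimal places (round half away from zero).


0.0064
0.1471

from the listed singular values, σ₁ = 2, σ_n = 4/103
condition number: 2 ÷ (4/103) = 51.5000
bound on ‖Δx‖/‖x‖: κ·ε = 51.5000·1/350 = 0.1471
solve Ax = b  →  x = [13.2561 -49.8049]
2-norm of b is 4.4721; of x, 51.5388
re-solving with b+δb shifts x by Δx of norm 0.3290
relative error = 0.0064
so the bound overstates the realised error by a factor of ≈ 23.0489 (computed from the unrounded values)


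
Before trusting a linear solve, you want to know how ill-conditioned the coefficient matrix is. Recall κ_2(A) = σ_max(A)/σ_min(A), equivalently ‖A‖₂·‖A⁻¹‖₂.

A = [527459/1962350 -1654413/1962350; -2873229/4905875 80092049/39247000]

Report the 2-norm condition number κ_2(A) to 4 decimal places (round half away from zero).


AᵀA = [236550913981/569647562500 -1619849403459/1139295125000; -1619849403459/1139295125000 44435321081929/9114361000000]; tr = 77152217129/14582977600, det = 6996025/2333276416
char-poly roots: 529/100 and 330625/583319104
κ_2(A) = √(λ_max/λ_min) = √((529/100) / (330625/583319104)) = 96.6080

96.6080


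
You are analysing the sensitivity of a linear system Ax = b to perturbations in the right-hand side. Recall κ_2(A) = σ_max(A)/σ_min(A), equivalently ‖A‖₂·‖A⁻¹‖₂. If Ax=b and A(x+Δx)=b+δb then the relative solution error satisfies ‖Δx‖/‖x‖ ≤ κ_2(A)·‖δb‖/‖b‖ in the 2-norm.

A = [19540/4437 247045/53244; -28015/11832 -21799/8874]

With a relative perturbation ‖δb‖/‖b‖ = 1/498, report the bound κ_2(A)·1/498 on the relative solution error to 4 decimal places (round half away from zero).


0.6289

AᵀA = [108994825/4359744 85831585/3269808; 85831585/3269808 270374749/9809424]; tr = 2452381/46656, det = 21025/746496
eigenvalues of AᵀA: λ = (tr ± √(tr²−4·det))/2 = 841/16, 25/46656
so κ_2 = √((841/16) / (25/46656)) = 313.2000
bound on ‖Δx‖/‖x‖: κ·ε = 313.2000·1/498 = 0.6289


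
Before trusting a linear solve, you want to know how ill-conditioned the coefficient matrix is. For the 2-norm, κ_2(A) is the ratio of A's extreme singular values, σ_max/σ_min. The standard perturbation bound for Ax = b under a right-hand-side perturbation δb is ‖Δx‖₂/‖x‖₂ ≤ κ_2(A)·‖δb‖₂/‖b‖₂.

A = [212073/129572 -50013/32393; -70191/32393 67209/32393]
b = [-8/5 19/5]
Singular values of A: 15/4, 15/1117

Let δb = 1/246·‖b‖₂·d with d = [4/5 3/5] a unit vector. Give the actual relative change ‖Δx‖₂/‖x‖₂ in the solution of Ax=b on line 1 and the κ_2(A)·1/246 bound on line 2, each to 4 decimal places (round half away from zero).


0.0168
1.1352

from the listed singular values, σ₁ = 15/4, σ_n = 15/1117
condition number: (15/4) ÷ (15/1117) = 279.2500
κ_2(A)·‖δb‖/‖b‖ = 1.1352
solve Ax = b  →  x = [50.5839 54.6598]
‖b‖₂ = 4.1231 and ‖x‖₂ = 74.4743
with δb = [0.0134 0.0101], A·Δx = δb → ‖Δx‖ = 1.2481
relative error = 0.0168
realised/bound (from unrounded values) ≈ 0.0148


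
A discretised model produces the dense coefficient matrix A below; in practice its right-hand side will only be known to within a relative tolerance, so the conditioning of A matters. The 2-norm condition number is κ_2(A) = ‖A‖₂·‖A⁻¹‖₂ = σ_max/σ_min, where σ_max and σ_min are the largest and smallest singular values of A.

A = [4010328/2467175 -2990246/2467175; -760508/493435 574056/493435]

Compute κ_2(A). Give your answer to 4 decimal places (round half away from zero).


form AᵀA = [36316339024/7237755625 -27236886768/7237755625; -27236886768/7237755625 20428155076/7237755625] with trace 2269779764/289510225 and determinant 153664/289510225
eigenvalues of AᵀA: λ = (tr ± √(tr²−4·det))/2 = 196/25, 784/11580409
so κ_2 = √((196/25) / (784/11580409)) = 340.3000

340.3000


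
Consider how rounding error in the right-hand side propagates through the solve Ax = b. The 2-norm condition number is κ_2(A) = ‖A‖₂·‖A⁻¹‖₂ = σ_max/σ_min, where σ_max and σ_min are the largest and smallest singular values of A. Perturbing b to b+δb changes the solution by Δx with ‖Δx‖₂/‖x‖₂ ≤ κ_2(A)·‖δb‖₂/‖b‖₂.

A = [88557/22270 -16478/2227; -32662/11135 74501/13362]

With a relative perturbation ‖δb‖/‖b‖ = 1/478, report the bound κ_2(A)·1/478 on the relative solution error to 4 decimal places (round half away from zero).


0.4933

AᵀA = [484382689/19838116 -681107840/14878587; -681107840/14878587 15325280425/178543044]; tr = 34056617/308898, det = 60025/274576
solving λ² − 34056617/308898·λ + 60025/274576 = 0 gives λ = 441/4, 1225/617796
κ_2(A) = √(λ_max/λ_min) = √((441/4) / (1225/617796)) = 235.8000
worst-case relative error ≤ 235.8000 × 1/478 = 0.4933


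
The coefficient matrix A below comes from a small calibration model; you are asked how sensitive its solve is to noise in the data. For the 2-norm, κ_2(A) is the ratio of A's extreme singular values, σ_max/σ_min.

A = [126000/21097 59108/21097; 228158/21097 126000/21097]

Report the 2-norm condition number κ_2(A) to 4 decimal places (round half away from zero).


36.5000

form AᵀA = [235059076/1540081 125244000/1540081; 125244000/1540081 67023376/1540081] with trace 1045268/5329 and determinant 153664/5329
solving λ² − 1045268/5329·λ + 153664/5329 = 0 gives λ = 196, 784/5329
σ_max=√196=14, σ_min=√(784/5329)=(28/73) → κ = 36.5000


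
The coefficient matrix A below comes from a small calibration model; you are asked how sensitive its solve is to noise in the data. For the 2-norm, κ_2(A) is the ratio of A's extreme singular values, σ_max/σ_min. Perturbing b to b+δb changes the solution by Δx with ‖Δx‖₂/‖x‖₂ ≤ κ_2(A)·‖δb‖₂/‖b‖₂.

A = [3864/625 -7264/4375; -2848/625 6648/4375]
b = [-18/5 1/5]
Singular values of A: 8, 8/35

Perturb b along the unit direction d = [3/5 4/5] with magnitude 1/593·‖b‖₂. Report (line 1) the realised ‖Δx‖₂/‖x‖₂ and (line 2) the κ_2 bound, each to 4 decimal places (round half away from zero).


0.0030
0.0590

from the listed singular values, σ₁ = 8, σ_n = 8/35
κ = σ_max/σ_min = 8/(8/35) = 35.0000
κ_2(A)·‖δb‖/‖b‖ = 0.0590
solve Ax = b  →  x = [-2.8100 -8.2950]
‖b‖₂ = 3.6056 and ‖x‖₂ = 8.7580
δb = ε·‖b‖·d = [0.0036 0.0049]; solving A·Δx = δb gives ‖Δx‖ = 0.0266
realised ‖Δx‖/‖x‖ = 0.0030
tightness: 0.0030 against a bound of 0.0590 (unrounded ratio ≈ 0.0515)


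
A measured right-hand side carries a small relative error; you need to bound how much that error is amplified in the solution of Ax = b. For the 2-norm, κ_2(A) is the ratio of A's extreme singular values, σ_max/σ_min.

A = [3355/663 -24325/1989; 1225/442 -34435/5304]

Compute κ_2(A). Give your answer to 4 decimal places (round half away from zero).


216.0000

M = AᵀA = [202525/6084 -5831875/73008; -5831875/73008 167962225/876096]. tr(M)=1166425/5184, det(M)=625/576
λ_max, λ_min = (1166425/5184 ± √1360430640625/26873856)/2 = 225, 25/5184
κ_2(A) = √(λ_max/λ_min) = √(225 / (25/5184)) = 216.0000


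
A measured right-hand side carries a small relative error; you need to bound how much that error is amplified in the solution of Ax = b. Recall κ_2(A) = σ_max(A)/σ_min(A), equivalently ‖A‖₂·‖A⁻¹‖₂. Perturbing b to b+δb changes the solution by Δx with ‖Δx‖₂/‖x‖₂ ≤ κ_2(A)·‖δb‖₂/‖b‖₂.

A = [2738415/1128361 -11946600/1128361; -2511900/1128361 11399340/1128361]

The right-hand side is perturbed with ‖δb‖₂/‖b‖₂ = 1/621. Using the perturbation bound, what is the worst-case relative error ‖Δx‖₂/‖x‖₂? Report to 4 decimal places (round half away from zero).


M = AᵀA = [16419213225/1513910281 -72947385000/1513910281; -72947385000/1513910281 324216651600/1513910281]. tr(M)=202638825/900601, det(M)=810000/900601
eigenvalues of AᵀA: λ = (tr ± √(tr²−4·det))/2 = 225, 3600/900601
κ = σ_max/σ_min = 15/(60/949) = 237.2500
κ_2(A)·‖δb‖/‖b‖ = 0.3820

0.3820


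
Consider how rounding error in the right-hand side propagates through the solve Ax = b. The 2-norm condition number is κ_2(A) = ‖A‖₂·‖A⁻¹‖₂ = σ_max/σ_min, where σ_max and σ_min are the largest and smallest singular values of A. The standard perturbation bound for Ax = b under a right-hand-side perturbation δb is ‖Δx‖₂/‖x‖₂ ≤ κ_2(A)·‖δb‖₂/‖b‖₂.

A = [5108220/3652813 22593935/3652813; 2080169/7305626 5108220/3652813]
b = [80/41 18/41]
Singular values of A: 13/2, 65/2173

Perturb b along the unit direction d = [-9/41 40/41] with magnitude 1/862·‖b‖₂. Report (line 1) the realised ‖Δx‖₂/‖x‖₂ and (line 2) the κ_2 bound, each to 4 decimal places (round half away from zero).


σ_max = 13/2, σ_min = 65/2173
κ_2(A) = (13/2) / (65/2173) = 217.3000
worst-case relative error ≤ 217.3000 × 1/862 = 0.2521
solve Ax = b  →  x = [0.0675 0.3002]
2-norm of b is 2.0000; of x, 0.3077
Δx = A⁻¹·δb where δb = 1/862·2.0000·d; ‖Δx‖ = 0.0776
realised ‖Δx‖/‖x‖ = 0.2521
so the bound is sharp here: realised error equals the bound

0.2521
0.2521


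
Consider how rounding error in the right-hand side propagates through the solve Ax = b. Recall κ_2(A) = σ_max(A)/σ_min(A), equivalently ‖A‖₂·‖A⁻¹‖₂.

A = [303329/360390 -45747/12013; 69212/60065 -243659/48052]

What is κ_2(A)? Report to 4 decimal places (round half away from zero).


351.6000

AᵀA = [258009089/126713124 -63695255/7039618; -63695255/7039618 2264739425/56316944]; tr = 522309541/12362256, det = 714025/49449024
solving λ² − 522309541/12362256·λ + 714025/49449024 = 0 gives λ = 169/4, 4225/12362256
so κ_2 = √((169/4) / (4225/12362256)) = 351.6000


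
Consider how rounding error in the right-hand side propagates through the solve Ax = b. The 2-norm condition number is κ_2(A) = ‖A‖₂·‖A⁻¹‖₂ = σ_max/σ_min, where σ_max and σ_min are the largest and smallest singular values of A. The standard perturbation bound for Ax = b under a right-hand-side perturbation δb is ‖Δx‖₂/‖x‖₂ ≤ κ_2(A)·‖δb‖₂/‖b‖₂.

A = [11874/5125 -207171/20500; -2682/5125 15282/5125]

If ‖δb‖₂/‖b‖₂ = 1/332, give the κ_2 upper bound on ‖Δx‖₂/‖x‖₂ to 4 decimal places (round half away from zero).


form AᵀA = [237096/42025 -419823/16810; -419823/16810 74650329/672400] with trace 9333/80 and determinant 6561/2500
eigenvalues of AᵀA: λ = (tr ± √(tr²−4·det))/2 = 2916/25, 9/400
κ = σ_max/σ_min = (54/5)/(3/20) = 72.0000
bound on ‖Δx‖/‖x‖: κ·ε = 72.0000·1/332 = 0.2169

0.2169


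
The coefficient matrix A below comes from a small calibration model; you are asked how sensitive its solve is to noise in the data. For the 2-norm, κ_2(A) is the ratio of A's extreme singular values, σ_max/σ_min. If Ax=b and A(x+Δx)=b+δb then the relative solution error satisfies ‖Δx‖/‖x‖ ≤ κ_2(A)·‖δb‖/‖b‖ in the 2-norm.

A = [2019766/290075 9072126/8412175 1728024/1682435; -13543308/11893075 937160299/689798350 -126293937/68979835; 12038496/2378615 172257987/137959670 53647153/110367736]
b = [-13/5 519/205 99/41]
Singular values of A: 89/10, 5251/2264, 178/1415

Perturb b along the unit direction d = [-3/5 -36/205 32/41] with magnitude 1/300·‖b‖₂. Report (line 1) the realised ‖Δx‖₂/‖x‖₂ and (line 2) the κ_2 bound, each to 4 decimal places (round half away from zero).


0.0048
0.2358

largest singular value 89/10, smallest 178/1415
κ = σ_max/σ_min = (89/10)/(178/1415) = 70.7500
worst-case relative error ≤ 70.7500 × 1/300 = 0.2358
solve Ax = b  →  x = [-5.3446 17.7224 15.0923]
‖b‖₂ = 4.3589 and ‖x‖₂ = 23.8836
Δx = A⁻¹·δb where δb = 1/300·4.3589·d; ‖Δx‖ = 0.1155
dividing the unrounded norms, ‖Δx‖/‖x‖ = 0.0048
realised/bound (from unrounded values) ≈ 0.0205


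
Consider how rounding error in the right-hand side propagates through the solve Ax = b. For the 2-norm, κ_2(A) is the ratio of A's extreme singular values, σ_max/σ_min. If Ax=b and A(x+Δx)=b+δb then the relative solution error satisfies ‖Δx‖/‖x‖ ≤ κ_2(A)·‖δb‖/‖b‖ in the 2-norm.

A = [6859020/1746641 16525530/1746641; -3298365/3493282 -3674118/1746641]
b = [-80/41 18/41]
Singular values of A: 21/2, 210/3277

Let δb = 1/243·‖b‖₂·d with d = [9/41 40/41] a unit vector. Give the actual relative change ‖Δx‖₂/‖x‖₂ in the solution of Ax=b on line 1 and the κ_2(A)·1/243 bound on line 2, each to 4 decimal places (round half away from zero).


0.6743
0.6743

largest singular value 21/2, smallest 210/3277
κ = σ_max/σ_min = (21/2)/(210/3277) = 163.8500
κ_2(A)·‖δb‖/‖b‖ = 0.6743
solve Ax = b  →  x = [-0.0733 -0.1758]
‖b‖₂ = 2.0000 and ‖x‖₂ = 0.1905
δb = ε·‖b‖·d = [0.0018 0.0080]; solving A·Δx = δb gives ‖Δx‖ = 0.1284
realised ‖Δx‖/‖x‖ = 0.6743
realised/bound = 1 exactly: the bound is attained for this b and d


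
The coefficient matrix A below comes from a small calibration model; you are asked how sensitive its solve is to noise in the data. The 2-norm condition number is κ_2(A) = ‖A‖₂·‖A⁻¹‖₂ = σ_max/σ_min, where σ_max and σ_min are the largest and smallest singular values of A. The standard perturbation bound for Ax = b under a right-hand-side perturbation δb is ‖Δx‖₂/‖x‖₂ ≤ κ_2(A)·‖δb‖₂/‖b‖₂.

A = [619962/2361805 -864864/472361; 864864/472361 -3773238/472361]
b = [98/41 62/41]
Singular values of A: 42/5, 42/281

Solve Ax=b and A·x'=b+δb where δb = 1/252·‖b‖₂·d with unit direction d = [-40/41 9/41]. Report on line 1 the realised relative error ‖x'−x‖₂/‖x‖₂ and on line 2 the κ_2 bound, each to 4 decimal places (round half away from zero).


from the listed singular values, σ₁ = 42/5, σ_n = 42/281
κ_2(A) = (42/5) / (42/281) = 56.2000
bound on ‖Δx‖/‖x‖: κ·ε = 56.2000·1/252 = 0.2230
solve Ax = b  →  x = [-13.0023 -3.1696]
2-norm of b is 2.8284; of x, 13.3831
with δb = [-0.0110 0.0025], A·Δx = δb → ‖Δx‖ = 0.0751
dividing the unrounded norms, ‖Δx‖/‖x‖ = 0.0056
so the bound overstates the realised error by a factor of ≈ 39.7457 (computed from the unrounded values)

0.0056
0.2230


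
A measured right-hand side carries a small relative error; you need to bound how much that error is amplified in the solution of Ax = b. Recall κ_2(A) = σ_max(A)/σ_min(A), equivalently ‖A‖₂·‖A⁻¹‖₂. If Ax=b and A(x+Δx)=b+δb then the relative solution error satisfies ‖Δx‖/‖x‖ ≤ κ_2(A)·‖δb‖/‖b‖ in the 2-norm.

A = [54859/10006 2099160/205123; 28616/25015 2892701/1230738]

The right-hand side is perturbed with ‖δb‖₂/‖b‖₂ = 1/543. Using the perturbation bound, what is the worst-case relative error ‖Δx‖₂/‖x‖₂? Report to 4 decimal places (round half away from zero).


0.2211

M = AᵀA = [78513248849/2503000900 22074936688/375450135; 22074936688/375450135 99346065721/901080324]. tr(M)=1595135441333/11263504050, det(M)=5013348025/3604321296
eigenvalues of AᵀA: λ = (tr ± √(tr²−4·det))/2 = 14161/100, 8850625/901080324
σ_max=√(14161/100)=(119/10), σ_min=√(8850625/901080324)=(2975/30018) → κ = 120.0720
κ_2(A)·‖δb‖/‖b‖ = 0.2211


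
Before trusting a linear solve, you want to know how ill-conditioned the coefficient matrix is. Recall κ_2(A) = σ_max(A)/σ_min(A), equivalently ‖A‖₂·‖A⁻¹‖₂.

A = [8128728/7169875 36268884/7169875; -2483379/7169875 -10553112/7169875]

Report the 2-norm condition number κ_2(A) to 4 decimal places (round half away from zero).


349.7500

M = AᵀA = [115589424249/82251372025 20545745256/3290054881; 20545745256/3290054881 2282880191184/82251372025]. tr(M)=1426811193/48930025, det(M)=8503056/1223250625
char-poly roots: 729/25 and 11664/48930025
σ_max=√(729/25)=(27/5), σ_min=√(11664/48930025)=(108/6995) → κ = 349.7500


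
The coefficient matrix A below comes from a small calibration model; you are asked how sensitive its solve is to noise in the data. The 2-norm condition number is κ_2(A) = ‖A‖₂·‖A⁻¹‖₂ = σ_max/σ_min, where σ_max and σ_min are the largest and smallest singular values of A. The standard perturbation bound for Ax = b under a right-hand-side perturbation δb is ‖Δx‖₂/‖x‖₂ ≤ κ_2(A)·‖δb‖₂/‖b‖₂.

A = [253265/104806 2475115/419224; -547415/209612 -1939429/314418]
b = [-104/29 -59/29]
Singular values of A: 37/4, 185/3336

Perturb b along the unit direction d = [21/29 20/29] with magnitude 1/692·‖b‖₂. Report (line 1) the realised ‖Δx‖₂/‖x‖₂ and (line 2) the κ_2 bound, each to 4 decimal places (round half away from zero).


from the listed singular values, σ₁ = 37/4, σ_n = 185/3336
κ_2(A) = (37/4) / (185/3336) = 166.8000
worst-case relative error ≤ 166.8000 × 1/692 = 0.2410
solve Ax = b  →  x = [66.5397 -27.8420]
‖b‖₂ = 4.1231 and ‖x‖₂ = 72.1298
Δx = A⁻¹·δb where δb = 1/692·4.1231·d; ‖Δx‖ = 0.1074
realised ‖Δx‖/‖x‖ = 0.0015
tightness: 0.0015 against a bound of 0.2410 (unrounded ratio ≈ 0.0062)

0.0015
0.2410


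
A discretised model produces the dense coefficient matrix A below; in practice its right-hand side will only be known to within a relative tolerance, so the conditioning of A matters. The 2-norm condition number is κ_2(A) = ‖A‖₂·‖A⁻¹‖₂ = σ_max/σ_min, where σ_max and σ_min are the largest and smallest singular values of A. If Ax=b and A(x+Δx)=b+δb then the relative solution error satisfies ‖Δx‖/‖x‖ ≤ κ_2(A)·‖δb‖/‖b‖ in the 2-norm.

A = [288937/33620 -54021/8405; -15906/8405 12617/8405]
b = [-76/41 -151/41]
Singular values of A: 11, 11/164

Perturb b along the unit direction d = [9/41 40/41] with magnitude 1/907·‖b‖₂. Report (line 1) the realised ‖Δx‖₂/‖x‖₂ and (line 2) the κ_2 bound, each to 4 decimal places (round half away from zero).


from the listed singular values, σ₁ = 11, σ_n = 11/164
κ = σ_max/σ_min = 11/(11/164) = 164.0000
κ_2(A)·‖δb‖/‖b‖ = 0.1808
solve Ax = b  →  x = [-35.8545 -47.6545]
‖b‖₂ = 4.1231 and ‖x‖₂ = 59.6364
re-solving with b+δb shifts x by Δx of norm 0.0678
relative error = 0.0011
so the bound overstates the realised error by a factor of ≈ 159.1036 (computed from the unrounded values)

0.0011
0.1808


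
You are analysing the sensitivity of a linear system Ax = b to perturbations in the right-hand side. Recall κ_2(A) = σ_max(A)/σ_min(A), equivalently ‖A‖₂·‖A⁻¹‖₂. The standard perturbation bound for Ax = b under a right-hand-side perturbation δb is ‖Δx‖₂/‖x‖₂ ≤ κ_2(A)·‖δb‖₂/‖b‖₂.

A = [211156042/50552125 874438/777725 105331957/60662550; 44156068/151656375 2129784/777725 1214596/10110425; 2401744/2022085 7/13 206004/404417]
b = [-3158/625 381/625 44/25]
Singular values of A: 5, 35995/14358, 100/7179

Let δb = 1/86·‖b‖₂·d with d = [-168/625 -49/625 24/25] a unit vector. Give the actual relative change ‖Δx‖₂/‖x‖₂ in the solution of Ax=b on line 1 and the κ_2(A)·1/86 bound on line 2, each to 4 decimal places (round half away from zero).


σ_max = 5, σ_min = 100/7179
κ_2(A) = 5 / (100/7179) = 358.9500
perturbation bound = 358.9500·1/86 = 4.1738
solve Ax = b  →  x = [-83.7995 0.4287 198.4010]
‖b‖ = 5.3852, ‖x‖ = 215.3730
δb = ε·‖b‖·d = [-0.0168 -0.0049 0.0601]; solving A·Δx = δb gives ‖Δx‖ = 4.4954
dividing the unrounded norms, ‖Δx‖/‖x‖ = 0.0209
so the bound overstates the realised error by a factor of ≈ 199.9688 (computed from the unrounded values)

0.0209
4.1738


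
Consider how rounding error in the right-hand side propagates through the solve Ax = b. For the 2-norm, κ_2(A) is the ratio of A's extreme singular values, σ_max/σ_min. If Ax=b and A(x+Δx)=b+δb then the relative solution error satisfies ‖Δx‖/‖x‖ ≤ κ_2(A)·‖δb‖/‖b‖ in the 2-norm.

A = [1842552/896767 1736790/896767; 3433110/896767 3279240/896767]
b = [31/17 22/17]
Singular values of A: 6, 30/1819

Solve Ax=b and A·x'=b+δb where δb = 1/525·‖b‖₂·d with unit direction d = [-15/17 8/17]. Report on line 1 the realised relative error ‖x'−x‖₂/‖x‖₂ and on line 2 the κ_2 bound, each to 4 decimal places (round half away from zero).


largest singular value 6, smallest 30/1819
condition number: 6 ÷ (30/1819) = 363.8000
bound on ‖Δx‖/‖x‖: κ·ε = 363.8000·1/525 = 0.6930
solve Ax = b  →  x = [42.0575 -43.6770]
‖b‖ = 2.2361, ‖x‖ = 60.6342
Δx = A⁻¹·δb where δb = 1/525·2.2361·d; ‖Δx‖ = 0.2582
realised ‖Δx‖/‖x‖ = 0.0043
so the bound overstates the realised error by a factor of ≈ 162.6988 (computed from the unrounded values)

0.0043
0.6930


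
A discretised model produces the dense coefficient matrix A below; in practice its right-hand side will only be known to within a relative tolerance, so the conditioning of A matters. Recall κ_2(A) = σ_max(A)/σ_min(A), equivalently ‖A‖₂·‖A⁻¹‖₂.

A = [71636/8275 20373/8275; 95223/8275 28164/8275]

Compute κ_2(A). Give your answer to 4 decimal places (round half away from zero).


AᵀA = [567965449/2739025 165652032/2739025; 165652032/2739025 48330801/2739025]; tr = 24651850/109561, det = 140625/109561
λ_max, λ_min = (24651850/109561 ± √607652080360000/12003612721)/2 = 225, 625/109561
κ_2(A) = √(λ_max/λ_min) = √(225 / (625/109561)) = 198.6000

198.6000


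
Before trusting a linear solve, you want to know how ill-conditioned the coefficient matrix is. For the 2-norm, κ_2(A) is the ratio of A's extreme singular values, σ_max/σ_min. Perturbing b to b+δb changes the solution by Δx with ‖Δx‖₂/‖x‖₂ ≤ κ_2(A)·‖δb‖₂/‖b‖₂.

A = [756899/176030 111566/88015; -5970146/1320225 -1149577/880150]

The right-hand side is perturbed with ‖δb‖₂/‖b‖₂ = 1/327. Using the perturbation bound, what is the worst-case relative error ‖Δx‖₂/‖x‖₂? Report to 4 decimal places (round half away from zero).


1.1138

AᵀA = [322796902129/8290102500 7845693856/690841875; 7845693856/690841875 3051396569/921122500]; tr = 280207577/6632082, det = 714025/53056656
solving λ² − 280207577/6632082·λ + 714025/53056656 = 0 gives λ = 169/4, 4225/13264164
σ_max=√(169/4)=(13/2), σ_min=√(4225/13264164)=(65/3642) → κ = 364.2000
perturbation bound = 364.2000·1/327 = 1.1138


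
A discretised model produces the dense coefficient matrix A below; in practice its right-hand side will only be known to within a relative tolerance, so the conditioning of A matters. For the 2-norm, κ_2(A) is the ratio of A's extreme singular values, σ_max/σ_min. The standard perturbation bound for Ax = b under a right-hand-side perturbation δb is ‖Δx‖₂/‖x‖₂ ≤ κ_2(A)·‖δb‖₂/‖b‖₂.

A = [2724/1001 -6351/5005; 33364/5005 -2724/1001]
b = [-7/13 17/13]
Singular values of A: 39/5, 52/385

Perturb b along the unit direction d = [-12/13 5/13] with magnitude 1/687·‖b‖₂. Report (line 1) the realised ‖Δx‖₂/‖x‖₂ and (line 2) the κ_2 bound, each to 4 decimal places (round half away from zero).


0.0021
0.0841

from the listed singular values, σ₁ = 39/5, σ_n = 52/385
κ_2(A) = (39/5) / (52/385) = 57.7500
bound on ‖Δx‖/‖x‖: κ·ε = 57.7500·1/687 = 0.0841
solve Ax = b  →  x = [2.9660 6.7850]
‖b‖₂ = 1.4142 and ‖x‖₂ = 7.4050
δb = ε·‖b‖·d = [-0.0019 0.0008]; solving A·Δx = δb gives ‖Δx‖ = 0.0152
relative error = 0.0021
so the bound overstates the realised error by a factor of ≈ 40.8415 (computed from the unrounded values)


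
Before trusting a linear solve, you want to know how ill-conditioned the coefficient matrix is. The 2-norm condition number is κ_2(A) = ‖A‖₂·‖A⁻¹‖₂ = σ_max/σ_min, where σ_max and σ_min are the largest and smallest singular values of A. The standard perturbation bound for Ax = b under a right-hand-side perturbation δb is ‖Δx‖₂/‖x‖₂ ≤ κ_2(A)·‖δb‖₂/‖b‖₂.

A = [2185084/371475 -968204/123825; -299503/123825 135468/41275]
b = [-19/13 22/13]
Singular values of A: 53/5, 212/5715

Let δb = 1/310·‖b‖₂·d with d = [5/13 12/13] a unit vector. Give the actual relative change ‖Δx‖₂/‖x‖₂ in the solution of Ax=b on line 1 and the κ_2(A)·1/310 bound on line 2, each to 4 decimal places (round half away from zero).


0.0072
0.9218

largest singular value 53/5, smallest 212/5715
κ = σ_max/σ_min = (53/5)/(212/5715) = 285.7500
κ_2(A)·‖δb‖/‖b‖ = 0.9218
solve Ax = b  →  x = [21.4528 16.3255]
‖b‖ = 2.2361, ‖x‖ = 26.9582
Δx = A⁻¹·δb where δb = 1/310·2.2361·d; ‖Δx‖ = 0.1944
realised ‖Δx‖/‖x‖ = 0.0072
so the bound overstates the realised error by a factor of ≈ 127.7944 (computed from the unrounded values)


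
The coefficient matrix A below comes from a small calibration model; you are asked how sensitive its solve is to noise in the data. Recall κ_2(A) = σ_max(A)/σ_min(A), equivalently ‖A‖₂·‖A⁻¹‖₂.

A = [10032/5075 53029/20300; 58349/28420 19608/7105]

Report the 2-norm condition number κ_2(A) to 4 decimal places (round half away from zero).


245.0000

form AᵀA = [195027001/24010000 16251498/1500625; 16251498/1500625 346707649/24010000] with trace 10834693/480200 and determinant 130321/15366400
eigenvalues of AᵀA: λ = (tr ± √(tr²−4·det))/2 = 361/16, 361/960400
κ = σ_max/σ_min = (19/4)/(19/980) = 245.0000


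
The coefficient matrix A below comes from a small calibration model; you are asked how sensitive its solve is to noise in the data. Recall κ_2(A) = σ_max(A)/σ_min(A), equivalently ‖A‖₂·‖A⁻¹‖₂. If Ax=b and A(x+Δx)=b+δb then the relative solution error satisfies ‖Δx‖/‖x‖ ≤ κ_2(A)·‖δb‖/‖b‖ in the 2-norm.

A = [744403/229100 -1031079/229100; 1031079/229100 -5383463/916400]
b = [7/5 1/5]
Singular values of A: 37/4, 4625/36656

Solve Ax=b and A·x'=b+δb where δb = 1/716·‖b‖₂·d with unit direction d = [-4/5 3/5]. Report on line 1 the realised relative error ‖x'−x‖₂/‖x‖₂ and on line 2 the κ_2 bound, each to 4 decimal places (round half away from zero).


σ_max = 37/4, σ_min = 4625/36656
κ_2(A) = (37/4) / (4625/36656) = 73.3120
worst-case relative error ≤ 73.3120 × 1/716 = 0.1024
solve Ax = b  →  x = [-6.2756 -4.8419]
2-norm of b is 1.4142; of x, 7.9264
δb = ε·‖b‖·d = [-0.0016 0.0012]; solving A·Δx = δb gives ‖Δx‖ = 0.0157
relative error = 0.0020
so the bound overstates the realised error by a factor of ≈ 51.8442 (computed from the unrounded values)

0.0020
0.1024


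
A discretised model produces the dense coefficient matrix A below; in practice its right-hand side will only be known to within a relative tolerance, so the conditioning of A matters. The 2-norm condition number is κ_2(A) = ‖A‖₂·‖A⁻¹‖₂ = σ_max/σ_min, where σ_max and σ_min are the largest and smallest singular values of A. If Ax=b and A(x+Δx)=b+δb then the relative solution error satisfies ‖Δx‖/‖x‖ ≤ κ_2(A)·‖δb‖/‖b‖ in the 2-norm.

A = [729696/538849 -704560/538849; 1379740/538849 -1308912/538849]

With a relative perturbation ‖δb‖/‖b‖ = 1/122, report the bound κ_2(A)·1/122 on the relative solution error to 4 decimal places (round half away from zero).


2.2398

M = AᵀA = [8429545744/1004699809 -8027933760/1004699809; -8027933760/1004699809 7645866496/1004699809]. tr(M)=19114640/1194649, det(M)=4096/1194649
λ_max, λ_min = (19114640/1194649 ± √365349889200384/1427186233201)/2 = 16, 256/1194649
σ_max=√16=4, σ_min=√(256/1194649)=(16/1093) → κ = 273.2500
κ_2(A)·‖δb‖/‖b‖ = 2.2398


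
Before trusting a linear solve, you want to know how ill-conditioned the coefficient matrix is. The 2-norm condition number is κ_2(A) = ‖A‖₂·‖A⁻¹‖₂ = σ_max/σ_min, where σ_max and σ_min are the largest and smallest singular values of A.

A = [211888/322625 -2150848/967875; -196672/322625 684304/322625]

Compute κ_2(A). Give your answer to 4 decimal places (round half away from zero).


267.0000

AᵀA = [99377408/123765625 -1021984768/371296875; -1021984768/371296875 10512003328/1113890625]; tr = 3650048/356445, det = 65536/44555625
solving λ² − 3650048/356445·λ + 65536/44555625 = 0 gives λ = 256/25, 256/1782225
σ_max=√(256/25)=(16/5), σ_min=√(256/1782225)=(16/1335) → κ = 267.0000
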